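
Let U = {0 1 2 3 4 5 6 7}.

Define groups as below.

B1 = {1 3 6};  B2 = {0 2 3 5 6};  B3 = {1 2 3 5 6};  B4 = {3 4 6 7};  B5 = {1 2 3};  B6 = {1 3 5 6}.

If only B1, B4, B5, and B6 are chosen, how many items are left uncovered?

Union of B1, B4, B5, B6 = {1, 2, 3, 4, 5, 6, 7}.
Not covered: 0 — 1 item.

1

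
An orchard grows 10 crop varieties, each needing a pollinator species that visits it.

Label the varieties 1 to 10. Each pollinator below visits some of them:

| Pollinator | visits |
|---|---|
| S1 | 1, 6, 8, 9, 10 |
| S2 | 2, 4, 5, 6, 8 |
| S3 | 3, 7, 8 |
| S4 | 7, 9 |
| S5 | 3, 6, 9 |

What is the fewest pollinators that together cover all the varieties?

3

Take {S1, S2, S3}. Their union is {1, 2, 3, 4, 5, 6, 7, 8, 9, 10}, which is all 10 varieties.
Only S1 contains 1, so S1 is forced; the remaining 5 varieties need at least 2 more pollinators (each remaining pollinator adds at most 3) — so at least 3 pollinators are needed, and 3 is optimal.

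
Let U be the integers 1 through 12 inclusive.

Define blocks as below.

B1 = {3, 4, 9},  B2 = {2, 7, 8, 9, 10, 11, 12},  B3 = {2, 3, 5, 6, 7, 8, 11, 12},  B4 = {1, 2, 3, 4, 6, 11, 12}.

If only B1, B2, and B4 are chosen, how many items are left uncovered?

1

Union of B1, B2, B4 = {1, 2, 3, 4, 6, 7, 8, 9, 10, 11, 12}.
Not covered: 5 — 1 item.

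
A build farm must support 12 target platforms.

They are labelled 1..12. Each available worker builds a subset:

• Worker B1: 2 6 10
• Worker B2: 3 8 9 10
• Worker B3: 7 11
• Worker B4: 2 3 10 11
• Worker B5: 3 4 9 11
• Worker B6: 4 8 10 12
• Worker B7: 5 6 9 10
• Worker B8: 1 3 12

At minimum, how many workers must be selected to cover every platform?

5

B1 and B3 and B6 and B7 and B8 together: B1 ∪ B3 ∪ B6 ∪ B7 ∪ B8 = {1, 2, 3, 4, 5, 6, 7, 8, 9, 10, 11, 12} — every platform is covered.
No 4 of the 8 workers cover everything (all 70 combinations miss at least one platform), so 5 is optimal.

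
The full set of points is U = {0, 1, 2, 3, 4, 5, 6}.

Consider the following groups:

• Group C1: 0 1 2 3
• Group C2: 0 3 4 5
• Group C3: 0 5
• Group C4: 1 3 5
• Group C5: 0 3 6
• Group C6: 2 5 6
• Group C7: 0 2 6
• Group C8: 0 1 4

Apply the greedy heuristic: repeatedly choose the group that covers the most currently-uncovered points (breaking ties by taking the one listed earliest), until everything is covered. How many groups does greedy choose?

Greedy: pick C1 (covers 4 new) → pick C2 (covers 2 new) → pick C5 (covers 1 new). Total picks: 3.

3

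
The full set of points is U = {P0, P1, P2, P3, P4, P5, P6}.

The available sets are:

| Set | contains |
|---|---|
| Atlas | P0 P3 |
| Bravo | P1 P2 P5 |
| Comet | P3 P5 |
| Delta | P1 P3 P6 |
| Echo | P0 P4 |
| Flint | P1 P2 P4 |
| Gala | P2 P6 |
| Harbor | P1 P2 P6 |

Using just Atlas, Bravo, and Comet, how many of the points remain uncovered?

Union of Atlas, Bravo, Comet = {P0, P1, P2, P3, P5}.
Not covered: P4, P6 — 2 points.

2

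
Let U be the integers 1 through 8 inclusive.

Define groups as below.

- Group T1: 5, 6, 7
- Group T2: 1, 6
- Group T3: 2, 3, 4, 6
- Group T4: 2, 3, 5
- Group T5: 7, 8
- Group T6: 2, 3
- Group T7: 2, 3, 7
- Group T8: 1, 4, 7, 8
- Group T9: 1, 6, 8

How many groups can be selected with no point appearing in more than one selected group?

T2, T5, T6 are pairwise disjoint (T2={1,6}; T5={7,8}; T6={2,3}).
Every remaining group overlaps one of these, and no 4 of the listed groups are pairwise disjoint, so 3 is the maximum.

3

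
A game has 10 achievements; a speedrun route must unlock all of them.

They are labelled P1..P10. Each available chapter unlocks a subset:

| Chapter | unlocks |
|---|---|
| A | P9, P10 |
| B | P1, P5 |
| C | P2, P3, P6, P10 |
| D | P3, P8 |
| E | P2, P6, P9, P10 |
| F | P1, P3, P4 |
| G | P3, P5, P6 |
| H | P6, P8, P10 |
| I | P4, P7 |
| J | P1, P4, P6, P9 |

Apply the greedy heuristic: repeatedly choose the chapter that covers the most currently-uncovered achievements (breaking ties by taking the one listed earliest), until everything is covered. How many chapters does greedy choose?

Greedy: pick C (covers 4 new) → pick J (covers 3 new) → pick B (covers 1 new) → pick D (covers 1 new) → pick I (covers 1 new). Total picks: 5.
(The true minimum cover uses only 4 chapters, so greedy is not optimal here.)

5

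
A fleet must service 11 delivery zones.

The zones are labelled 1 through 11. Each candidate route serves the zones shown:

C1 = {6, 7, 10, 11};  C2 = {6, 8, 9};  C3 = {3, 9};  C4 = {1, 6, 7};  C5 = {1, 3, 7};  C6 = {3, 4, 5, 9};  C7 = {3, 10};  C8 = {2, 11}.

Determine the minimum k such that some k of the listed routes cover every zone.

5

C2 and C5 and C6 and C7 and C8 together: C2 ∪ C5 ∪ C6 ∪ C7 ∪ C8 = {1, 2, 3, 4, 5, 6, 7, 8, 9, 10, 11} — every zone is covered.
No 4 of the 8 routes cover everything (all 70 combinations miss at least one zone), so 5 is optimal.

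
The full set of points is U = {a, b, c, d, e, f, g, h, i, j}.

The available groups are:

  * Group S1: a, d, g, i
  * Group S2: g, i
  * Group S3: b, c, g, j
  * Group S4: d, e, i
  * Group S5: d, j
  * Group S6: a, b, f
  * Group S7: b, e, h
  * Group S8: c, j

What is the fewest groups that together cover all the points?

4

S3, S4, S6, and S7 cover everything between them: the union {a, b, c, d, e, f, g, h, i, j} is all of U.
Only S6 contains f, so S6 is forced; the remaining 7 points need at least 3 more groups (each remaining group adds at most 3) — so at least 4 groups are needed, and 4 is optimal.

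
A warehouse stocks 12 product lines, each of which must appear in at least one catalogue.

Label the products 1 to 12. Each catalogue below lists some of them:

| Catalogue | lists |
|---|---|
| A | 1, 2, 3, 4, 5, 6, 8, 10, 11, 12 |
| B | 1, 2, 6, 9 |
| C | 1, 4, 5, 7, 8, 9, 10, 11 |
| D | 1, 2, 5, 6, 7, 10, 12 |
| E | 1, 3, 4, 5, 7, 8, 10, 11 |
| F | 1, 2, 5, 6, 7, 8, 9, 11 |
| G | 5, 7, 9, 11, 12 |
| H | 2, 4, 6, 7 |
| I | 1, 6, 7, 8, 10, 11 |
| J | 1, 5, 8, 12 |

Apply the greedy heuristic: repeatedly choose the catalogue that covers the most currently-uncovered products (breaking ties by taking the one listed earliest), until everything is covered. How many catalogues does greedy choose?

Greedy: pick A (covers 10 new) → pick C (covers 2 new). Total picks: 2.

2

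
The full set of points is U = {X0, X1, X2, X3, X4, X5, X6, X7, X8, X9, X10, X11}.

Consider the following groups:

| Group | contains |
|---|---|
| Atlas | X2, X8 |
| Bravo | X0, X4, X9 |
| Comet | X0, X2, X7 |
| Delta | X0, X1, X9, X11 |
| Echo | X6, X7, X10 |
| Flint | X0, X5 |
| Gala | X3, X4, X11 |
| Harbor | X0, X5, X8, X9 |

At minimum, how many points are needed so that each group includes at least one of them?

Take H = {X0, X2, X4, X7}. Each listed group contains at least one of these, so H is a hitting set of size 4.
The groups Atlas, Echo, Flint, Gala are pairwise disjoint, so any hitting set needs a separate point for each — at least 4. Hence 4 is optimal.

4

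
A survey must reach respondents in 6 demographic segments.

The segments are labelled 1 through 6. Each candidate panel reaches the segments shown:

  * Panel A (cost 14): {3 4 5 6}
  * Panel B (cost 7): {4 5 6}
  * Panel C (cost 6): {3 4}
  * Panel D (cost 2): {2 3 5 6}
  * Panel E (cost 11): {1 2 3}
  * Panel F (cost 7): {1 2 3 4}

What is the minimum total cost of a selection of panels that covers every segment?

D, F together cover every segment (D ∪ F = {1, 2, 3, 4, 5, 6}); total cost 2 + 7 = 9.
No covering selection has total cost below 9.

9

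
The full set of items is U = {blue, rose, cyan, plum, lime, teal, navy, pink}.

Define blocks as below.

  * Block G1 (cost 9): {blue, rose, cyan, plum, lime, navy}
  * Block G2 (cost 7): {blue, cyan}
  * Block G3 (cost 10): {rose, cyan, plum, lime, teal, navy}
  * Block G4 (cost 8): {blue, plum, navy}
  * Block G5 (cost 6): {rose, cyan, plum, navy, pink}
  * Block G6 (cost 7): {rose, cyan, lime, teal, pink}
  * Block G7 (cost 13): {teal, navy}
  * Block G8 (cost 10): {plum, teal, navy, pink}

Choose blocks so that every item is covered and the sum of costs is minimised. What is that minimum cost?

G4, G6 together cover every item (G4 ∪ G6 = {blue, rose, cyan, plum, lime, teal, navy, pink}); total cost 8 + 7 = 15.
The greedy pick G5, G6, G2 costs 20; no covering selection beats 15.

15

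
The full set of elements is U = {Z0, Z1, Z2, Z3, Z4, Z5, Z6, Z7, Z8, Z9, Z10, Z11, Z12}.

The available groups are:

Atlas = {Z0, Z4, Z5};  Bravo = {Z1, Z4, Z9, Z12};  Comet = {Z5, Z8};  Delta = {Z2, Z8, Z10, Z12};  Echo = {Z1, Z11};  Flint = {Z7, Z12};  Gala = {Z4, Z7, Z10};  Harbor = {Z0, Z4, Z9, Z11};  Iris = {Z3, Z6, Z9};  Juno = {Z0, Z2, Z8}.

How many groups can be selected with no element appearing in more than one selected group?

4

Echo, Gala, Iris, Juno are pairwise disjoint (Echo={Z1,Z11}; Gala={Z4,Z7,Z10}; Iris={Z3,Z6,Z9}; Juno={Z0,Z2,Z8}).
Every remaining group overlaps one of these, and no 5 of the listed groups are pairwise disjoint, so 4 is the maximum.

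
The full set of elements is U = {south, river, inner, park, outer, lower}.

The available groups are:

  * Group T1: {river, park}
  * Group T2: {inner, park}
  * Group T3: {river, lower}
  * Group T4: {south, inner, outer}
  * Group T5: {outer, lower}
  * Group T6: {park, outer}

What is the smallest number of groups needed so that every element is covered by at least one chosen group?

3

T2 and T3 and T4 together: T2 ∪ T3 ∪ T4 = {south, river, inner, park, outer, lower} — every element is covered.
Only T4 contains south, so T4 is forced; the remaining 3 elements need at least 2 more groups (each remaining group adds at most 2) — so at least 3 groups are needed, and 3 is optimal.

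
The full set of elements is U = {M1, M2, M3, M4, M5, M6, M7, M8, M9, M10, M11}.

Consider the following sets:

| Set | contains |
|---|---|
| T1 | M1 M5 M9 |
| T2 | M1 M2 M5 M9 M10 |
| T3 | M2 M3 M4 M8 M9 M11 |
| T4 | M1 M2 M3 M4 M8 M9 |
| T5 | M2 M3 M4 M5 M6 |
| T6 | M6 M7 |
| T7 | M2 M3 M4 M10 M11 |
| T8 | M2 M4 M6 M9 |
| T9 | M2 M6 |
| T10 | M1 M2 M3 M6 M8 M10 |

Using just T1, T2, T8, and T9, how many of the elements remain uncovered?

Union of T1, T2, T8, T9 = {M1, M2, M4, M5, M6, M9, M10}.
Not covered: M3, M7, M8, M11 — 4 elements.

4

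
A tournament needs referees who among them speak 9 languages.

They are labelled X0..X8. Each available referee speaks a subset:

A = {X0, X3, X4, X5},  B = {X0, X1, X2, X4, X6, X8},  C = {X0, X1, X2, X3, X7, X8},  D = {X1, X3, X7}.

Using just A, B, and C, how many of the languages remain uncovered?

0

Union of A, B, C = {X0, X1, X2, X3, X4, X5, X6, X7, X8} — that's every language, so 0 are uncovered.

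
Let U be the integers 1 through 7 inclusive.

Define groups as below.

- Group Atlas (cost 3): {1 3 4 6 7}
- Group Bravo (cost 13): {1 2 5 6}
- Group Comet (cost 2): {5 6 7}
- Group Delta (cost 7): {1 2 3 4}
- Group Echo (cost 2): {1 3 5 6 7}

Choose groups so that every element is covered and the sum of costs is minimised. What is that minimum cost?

9

Comet, Delta together cover every element (Comet ∪ Delta = {1, 2, 3, 4, 5, 6, 7}); total cost 2 + 7 = 9.
The greedy pick Echo, Atlas, Delta costs 12; no covering selection beats 9.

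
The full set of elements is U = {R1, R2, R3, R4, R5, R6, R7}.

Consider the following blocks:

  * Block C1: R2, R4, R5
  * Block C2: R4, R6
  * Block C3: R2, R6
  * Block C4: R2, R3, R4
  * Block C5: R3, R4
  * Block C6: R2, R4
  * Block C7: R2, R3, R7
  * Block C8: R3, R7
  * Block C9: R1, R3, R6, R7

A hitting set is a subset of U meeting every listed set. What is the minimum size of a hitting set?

3

Take H = {R2, R4, R7}. Each listed block contains at least one of these, so H is a hitting set of size 3.
No choice of 2 elements meets every block, so 3 is the minimum.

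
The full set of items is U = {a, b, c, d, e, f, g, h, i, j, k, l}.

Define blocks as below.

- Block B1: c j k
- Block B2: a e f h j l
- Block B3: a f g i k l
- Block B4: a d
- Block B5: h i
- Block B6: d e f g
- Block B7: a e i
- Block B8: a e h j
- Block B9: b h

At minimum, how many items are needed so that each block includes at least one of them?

T = {a, c, g, h} meets every block (each contains at least one member of T), and |T| = 4.
No choice of 3 items meets every block, so 4 is the minimum.

4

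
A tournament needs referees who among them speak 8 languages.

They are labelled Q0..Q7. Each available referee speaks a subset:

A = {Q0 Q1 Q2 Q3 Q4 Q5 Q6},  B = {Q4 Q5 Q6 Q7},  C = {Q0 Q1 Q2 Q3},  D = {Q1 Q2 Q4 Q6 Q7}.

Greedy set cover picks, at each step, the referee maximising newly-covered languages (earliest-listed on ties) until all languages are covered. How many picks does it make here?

Greedy: pick A (covers 7 new) → pick B (covers 1 new). Total picks: 2.

2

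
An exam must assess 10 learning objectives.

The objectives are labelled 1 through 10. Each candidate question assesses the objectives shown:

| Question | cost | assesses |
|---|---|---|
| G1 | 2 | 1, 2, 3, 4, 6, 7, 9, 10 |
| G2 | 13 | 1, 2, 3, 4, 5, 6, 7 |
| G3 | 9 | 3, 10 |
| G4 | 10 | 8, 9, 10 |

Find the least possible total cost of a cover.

23

G2, G4 together cover every objective (G2 ∪ G4 = {1, 2, 3, 4, 5, 6, 7, 8, 9, 10}); total cost 13 + 10 = 23.
The greedy pick G1, G4, G2 costs 25; no covering selection beats 23.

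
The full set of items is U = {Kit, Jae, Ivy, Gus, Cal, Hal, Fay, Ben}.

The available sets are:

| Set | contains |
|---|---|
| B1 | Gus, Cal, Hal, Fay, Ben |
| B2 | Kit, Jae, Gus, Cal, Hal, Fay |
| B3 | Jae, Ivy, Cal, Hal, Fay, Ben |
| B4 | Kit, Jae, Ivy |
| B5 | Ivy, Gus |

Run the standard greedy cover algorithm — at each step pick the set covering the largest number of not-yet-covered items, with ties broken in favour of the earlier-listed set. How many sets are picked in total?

Greedy: pick B2 (covers 6 new) → pick B3 (covers 2 new). Total picks: 2.

2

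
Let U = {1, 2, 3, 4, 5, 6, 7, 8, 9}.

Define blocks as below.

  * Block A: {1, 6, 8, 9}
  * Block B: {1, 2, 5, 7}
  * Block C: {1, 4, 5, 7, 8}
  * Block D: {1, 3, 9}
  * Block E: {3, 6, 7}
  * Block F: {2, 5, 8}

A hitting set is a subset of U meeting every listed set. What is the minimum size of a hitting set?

The 3 items {1, 3, 8} hit every block.
No choice of 2 items meets every block, so 3 is the minimum.

3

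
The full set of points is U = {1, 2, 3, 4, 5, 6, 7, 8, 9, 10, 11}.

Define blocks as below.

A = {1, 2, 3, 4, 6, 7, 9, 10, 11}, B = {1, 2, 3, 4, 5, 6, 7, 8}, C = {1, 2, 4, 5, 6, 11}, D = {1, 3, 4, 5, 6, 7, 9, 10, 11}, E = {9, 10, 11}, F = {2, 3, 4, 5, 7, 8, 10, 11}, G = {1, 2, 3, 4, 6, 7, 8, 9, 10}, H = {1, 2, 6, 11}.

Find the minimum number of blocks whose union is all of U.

2

D and G together: D ∪ G = {1, 2, 3, 4, 5, 6, 7, 8, 9, 10, 11} — every point is covered.
No single block has all 11 points (the largest, A, has 9), so 2 is optimal.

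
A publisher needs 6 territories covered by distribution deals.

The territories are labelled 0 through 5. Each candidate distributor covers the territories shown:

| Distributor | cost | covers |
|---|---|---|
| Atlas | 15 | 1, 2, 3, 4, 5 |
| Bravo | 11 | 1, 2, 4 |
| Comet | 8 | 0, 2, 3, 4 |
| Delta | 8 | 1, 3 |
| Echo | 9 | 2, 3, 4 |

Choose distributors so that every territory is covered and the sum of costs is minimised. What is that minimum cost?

Atlas, Comet together cover every territory (Atlas ∪ Comet = {0, 1, 2, 3, 4, 5}); total cost 15 + 8 = 23.
No covering selection has total cost below 23.

23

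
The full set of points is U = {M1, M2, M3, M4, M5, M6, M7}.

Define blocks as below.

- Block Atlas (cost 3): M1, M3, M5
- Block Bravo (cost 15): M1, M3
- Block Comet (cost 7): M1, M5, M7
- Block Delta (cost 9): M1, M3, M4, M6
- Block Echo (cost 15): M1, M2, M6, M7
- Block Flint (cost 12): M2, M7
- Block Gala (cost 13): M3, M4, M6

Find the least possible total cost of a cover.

24

Atlas, Delta, Flint together cover every point (Atlas ∪ Delta ∪ Flint = {M1, M2, M3, M4, M5, M6, M7}); total cost 3 + 9 + 12 = 24.
No covering selection has total cost below 24.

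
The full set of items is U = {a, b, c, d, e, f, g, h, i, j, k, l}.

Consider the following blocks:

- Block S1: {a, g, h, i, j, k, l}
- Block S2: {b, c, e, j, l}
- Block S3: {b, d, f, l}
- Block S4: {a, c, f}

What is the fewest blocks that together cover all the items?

Take {S1, S2, S3}. Their union is {a, b, c, d, e, f, g, h, i, j, k, l}, which is all 12 items.
Only S3 contains d, so S3 is forced; the remaining 8 items need at least 2 more blocks (each remaining block adds at most 6) — so at least 3 blocks are needed, and 3 is optimal.

3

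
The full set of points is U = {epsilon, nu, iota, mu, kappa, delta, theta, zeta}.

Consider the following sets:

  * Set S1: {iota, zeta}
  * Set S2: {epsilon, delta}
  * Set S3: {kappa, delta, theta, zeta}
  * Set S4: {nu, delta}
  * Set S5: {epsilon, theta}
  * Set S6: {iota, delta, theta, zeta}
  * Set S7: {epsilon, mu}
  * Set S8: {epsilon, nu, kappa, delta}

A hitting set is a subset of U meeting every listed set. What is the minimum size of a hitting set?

3

Take H = {epsilon, delta, zeta}. Each listed set contains at least one of these, so H is a hitting set of size 3.
The sets S1, S4, S7 are pairwise disjoint, so any hitting set needs a separate point for each — at least 3. Hence 3 is optimal.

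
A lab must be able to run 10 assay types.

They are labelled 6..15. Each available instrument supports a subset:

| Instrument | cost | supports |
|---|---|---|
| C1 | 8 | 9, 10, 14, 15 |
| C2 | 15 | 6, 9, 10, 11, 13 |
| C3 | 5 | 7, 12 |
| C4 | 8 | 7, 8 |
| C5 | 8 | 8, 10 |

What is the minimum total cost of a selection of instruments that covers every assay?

C1, C2, C3, C4 together cover every assay (C1 ∪ C2 ∪ C3 ∪ C4 = {6, 7, 8, 9, 10, 11, 12, 13, 14, 15}); total cost 8 + 15 + 5 + 8 = 36.
No covering selection has total cost below 36.

36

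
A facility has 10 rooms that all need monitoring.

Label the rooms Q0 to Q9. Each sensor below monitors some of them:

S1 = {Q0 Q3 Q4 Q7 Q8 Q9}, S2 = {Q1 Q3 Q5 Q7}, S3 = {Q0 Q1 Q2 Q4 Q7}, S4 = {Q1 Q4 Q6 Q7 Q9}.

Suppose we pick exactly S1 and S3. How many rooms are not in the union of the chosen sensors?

2

Union of S1, S3 = {Q0, Q1, Q2, Q3, Q4, Q7, Q8, Q9}.
Not covered: Q5, Q6 — 2 rooms.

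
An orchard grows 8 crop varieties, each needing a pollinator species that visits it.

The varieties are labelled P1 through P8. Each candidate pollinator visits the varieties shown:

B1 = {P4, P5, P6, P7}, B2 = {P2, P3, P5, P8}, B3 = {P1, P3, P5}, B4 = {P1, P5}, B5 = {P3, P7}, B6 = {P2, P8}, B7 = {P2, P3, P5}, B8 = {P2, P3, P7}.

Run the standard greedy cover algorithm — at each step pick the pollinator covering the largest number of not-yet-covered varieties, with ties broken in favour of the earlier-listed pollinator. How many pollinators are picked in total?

3

Greedy: pick B1 (covers 4 new) → pick B2 (covers 3 new) → pick B3 (covers 1 new). Total picks: 3.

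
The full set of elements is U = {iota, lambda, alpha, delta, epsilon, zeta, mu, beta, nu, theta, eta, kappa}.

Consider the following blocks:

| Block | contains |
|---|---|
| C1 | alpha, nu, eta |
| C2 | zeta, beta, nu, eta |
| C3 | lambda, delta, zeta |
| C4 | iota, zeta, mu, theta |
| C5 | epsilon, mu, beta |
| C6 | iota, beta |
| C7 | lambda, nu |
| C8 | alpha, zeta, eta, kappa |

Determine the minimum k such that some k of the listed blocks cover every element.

5

Take {C3, C4, C5, C7, C8}. Their union is {iota, lambda, alpha, delta, epsilon, zeta, mu, beta, nu, theta, eta, kappa}, which is all 12 elements.
No 4 of the 8 blocks cover everything (all 70 combinations miss at least one element), so 5 is optimal.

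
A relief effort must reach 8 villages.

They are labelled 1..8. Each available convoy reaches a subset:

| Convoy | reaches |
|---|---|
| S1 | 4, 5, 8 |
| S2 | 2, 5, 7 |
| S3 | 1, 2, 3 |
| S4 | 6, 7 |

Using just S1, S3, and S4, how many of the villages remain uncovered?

Union of S1, S3, S4 = {1, 2, 3, 4, 5, 6, 7, 8} — that's every village, so 0 are uncovered.

0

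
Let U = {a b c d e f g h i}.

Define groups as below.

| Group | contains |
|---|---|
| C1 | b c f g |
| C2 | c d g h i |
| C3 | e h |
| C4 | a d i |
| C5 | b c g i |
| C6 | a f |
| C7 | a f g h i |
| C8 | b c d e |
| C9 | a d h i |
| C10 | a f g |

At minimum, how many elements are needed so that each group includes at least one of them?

3

T = {a, b, h} meets every group (each contains at least one member of T), and |T| = 3.
The groups C1, C3, C4 are pairwise disjoint, so any hitting set needs a separate element for each — at least 3. Hence 3 is optimal.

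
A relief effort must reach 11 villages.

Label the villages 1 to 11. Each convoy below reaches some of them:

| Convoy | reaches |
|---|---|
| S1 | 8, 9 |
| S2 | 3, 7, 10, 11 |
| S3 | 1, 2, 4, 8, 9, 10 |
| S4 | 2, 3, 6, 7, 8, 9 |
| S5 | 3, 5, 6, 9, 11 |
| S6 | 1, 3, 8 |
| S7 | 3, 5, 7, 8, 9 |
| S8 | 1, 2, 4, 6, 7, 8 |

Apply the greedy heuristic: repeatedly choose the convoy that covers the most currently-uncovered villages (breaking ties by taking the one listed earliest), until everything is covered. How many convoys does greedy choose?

Greedy: pick S3 (covers 6 new) → pick S5 (covers 4 new) → pick S2 (covers 1 new). Total picks: 3.

3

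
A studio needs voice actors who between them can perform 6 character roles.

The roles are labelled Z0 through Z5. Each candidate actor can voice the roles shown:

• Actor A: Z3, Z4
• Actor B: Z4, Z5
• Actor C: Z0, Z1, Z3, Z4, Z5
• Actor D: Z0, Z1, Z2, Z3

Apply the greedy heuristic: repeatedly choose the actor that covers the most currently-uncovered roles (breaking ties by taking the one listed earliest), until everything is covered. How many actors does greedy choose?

Greedy: pick C (covers 5 new) → pick D (covers 1 new). Total picks: 2.

2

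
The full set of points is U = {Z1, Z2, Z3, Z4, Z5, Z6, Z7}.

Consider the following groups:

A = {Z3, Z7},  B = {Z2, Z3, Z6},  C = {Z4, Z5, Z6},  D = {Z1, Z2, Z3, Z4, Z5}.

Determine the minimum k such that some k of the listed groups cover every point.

A and B and D together: A ∪ B ∪ D = {Z1, Z2, Z3, Z4, Z5, Z6, Z7} — every point is covered.
Only D contains Z1, so D is forced; the remaining 2 points need at least 2 more groups (each remaining group adds at most 1) — so at least 3 groups are needed, and 3 is optimal.

3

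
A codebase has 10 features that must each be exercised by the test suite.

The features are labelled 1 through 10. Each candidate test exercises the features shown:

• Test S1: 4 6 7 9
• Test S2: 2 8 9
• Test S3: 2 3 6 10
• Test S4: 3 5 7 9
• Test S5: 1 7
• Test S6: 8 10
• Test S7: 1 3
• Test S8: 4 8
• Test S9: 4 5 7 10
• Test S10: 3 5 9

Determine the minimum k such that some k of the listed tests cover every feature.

S1 and S2 and S7 and S9 together: S1 ∪ S2 ∪ S7 ∪ S9 = {1, 2, 3, 4, 5, 6, 7, 8, 9, 10} — every feature is covered.
No 3 of the 10 tests cover everything (all 120 combinations miss at least one feature), so 4 is optimal.

4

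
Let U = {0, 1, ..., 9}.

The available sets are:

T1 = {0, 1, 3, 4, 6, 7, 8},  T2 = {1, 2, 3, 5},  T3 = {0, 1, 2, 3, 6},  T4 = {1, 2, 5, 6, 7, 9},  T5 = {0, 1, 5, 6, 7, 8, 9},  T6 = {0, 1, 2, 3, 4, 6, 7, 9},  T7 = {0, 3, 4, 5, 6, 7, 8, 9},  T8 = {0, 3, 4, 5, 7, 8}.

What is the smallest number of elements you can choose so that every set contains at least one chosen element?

2

Take H = {0, 2}. Each listed set contains at least one of these, so H is a hitting set of size 2.
No single element lies in every set, so at least 2 are needed and 2 is optimal.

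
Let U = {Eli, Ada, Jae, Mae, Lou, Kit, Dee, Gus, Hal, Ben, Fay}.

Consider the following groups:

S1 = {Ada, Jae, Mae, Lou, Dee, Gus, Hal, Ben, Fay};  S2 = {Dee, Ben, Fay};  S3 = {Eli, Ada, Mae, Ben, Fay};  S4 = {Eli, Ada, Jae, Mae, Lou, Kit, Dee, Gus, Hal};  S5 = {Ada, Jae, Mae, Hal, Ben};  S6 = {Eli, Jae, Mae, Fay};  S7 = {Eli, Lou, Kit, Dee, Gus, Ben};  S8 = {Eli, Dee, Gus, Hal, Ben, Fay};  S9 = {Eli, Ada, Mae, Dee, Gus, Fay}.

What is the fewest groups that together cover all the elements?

S1 and S4 together: S1 ∪ S4 = {Eli, Ada, Jae, Mae, Lou, Kit, Dee, Gus, Hal, Ben, Fay} — every element is covered.
No single group has all 11 elements (the largest, S1, has 9), so 2 is optimal.

2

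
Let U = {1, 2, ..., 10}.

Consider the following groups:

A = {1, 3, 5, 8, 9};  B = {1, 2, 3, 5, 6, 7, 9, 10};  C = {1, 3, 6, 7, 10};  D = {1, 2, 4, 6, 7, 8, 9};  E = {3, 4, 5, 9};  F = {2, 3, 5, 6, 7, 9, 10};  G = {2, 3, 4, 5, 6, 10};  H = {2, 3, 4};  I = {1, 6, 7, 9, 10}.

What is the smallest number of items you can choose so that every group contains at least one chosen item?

T = {1, 3} meets every group (each contains at least one member of T), and |T| = 2.
The groups H, I are pairwise disjoint, so any hitting set needs a separate item for each — at least 2. Hence 2 is optimal.

2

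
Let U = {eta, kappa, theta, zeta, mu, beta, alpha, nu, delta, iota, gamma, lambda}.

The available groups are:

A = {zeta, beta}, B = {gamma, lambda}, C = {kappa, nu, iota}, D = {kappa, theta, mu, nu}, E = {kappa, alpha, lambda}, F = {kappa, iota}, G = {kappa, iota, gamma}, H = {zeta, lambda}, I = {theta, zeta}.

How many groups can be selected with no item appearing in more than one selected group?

3

A, B, F are pairwise disjoint (A={zeta,beta}; B={gamma,lambda}; F={kappa,iota}).
Every remaining group overlaps one of these, and no 4 of the listed groups are pairwise disjoint, so 3 is the maximum.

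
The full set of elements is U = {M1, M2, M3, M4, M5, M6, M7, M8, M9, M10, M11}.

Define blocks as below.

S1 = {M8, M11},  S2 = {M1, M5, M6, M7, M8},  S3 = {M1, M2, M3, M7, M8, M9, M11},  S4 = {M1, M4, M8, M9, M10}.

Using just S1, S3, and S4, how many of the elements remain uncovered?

2

Union of S1, S3, S4 = {M1, M2, M3, M4, M7, M8, M9, M10, M11}.
Not covered: M5, M6 — 2 elements.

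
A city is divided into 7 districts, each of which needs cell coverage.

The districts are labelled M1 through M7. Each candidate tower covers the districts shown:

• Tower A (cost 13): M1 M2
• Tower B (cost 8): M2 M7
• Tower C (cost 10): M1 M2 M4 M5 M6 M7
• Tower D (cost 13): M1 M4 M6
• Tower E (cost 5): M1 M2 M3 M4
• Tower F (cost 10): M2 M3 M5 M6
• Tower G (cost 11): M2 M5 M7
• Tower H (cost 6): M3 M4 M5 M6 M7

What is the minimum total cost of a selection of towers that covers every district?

E, H together cover every district (E ∪ H = {M1, M2, M3, M4, M5, M6, M7}); total cost 5 + 6 = 11.
No covering selection has total cost below 11.

11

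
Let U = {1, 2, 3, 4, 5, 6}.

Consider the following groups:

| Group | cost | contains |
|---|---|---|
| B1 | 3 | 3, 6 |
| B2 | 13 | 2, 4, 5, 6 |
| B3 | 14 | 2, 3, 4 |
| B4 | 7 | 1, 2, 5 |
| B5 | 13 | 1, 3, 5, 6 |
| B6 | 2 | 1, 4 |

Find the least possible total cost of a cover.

12

B1, B4, B6 together cover every element (B1 ∪ B4 ∪ B6 = {1, 2, 3, 4, 5, 6}); total cost 3 + 7 + 2 = 12.
No covering selection has total cost below 12.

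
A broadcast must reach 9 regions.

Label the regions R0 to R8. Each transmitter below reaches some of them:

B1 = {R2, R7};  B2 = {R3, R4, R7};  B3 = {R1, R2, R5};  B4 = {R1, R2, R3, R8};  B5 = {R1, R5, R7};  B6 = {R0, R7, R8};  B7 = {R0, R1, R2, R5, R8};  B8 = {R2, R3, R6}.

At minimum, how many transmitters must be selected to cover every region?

B2 and B7 and B8 together: B2 ∪ B7 ∪ B8 = {R0, R1, R2, R3, R4, R5, R6, R7, R8} — every region is covered.
Only B2 contains R4, so B2 is forced; the remaining 6 regions need at least 2 more transmitters (each remaining transmitter adds at most 5) — so at least 3 transmitters are needed, and 3 is optimal.

3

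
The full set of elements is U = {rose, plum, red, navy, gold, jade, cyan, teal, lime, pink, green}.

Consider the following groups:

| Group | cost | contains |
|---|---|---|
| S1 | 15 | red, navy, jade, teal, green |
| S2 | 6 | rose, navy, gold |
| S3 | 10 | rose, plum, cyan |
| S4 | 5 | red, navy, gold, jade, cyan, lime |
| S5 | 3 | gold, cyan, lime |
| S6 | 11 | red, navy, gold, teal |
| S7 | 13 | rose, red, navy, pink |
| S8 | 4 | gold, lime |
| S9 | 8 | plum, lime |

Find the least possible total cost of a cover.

39

S1, S5, S7, S9 together cover every element (S1 ∪ S5 ∪ S7 ∪ S9 = {rose, plum, red, navy, gold, jade, cyan, teal, lime, pink, green}); total cost 15 + 3 + 13 + 8 = 39.
The greedy pick S4, S3, S1, S7 costs 43; no covering selection beats 39.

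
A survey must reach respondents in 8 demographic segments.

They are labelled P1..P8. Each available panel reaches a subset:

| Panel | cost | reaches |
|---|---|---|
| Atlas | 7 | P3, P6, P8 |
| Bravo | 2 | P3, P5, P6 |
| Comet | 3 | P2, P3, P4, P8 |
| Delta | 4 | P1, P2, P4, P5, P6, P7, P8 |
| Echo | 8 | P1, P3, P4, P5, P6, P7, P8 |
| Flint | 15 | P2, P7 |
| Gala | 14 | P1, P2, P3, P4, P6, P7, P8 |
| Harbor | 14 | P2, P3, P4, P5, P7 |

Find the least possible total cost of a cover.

Bravo, Delta together cover every segment (Bravo ∪ Delta = {P1, P2, P3, P4, P5, P6, P7, P8}); total cost 2 + 4 = 6.
No covering selection has total cost below 6.

6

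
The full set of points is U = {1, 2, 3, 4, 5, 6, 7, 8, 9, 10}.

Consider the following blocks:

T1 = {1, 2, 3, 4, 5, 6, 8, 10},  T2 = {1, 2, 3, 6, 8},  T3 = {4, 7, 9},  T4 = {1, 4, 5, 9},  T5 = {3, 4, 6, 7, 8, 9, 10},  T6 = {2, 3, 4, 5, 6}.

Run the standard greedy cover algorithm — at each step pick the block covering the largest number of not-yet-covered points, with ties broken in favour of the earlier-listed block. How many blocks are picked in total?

Greedy: pick T1 (covers 8 new) → pick T3 (covers 2 new). Total picks: 2.

2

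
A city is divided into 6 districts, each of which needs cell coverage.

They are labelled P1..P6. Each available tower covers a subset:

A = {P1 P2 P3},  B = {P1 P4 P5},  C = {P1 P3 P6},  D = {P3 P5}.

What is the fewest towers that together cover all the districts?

A and B and C together: A ∪ B ∪ C = {P1, P2, P3, P4, P5, P6} — every district is covered.
Only A contains P2, so A is forced; the remaining 3 districts need at least 2 more towers (each remaining tower adds at most 2) — so at least 3 towers are needed, and 3 is optimal.

3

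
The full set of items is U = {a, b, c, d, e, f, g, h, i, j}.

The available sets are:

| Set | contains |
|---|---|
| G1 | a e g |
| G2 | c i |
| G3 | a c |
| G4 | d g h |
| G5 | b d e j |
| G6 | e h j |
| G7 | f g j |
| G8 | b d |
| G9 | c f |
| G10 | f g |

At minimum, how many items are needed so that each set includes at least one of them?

T = {c, d, e, g} meets every set (each contains at least one member of T), and |T| = 4.
The sets G3, G6, G8, G10 are pairwise disjoint, so any hitting set needs a separate item for each — at least 4. Hence 4 is optimal.

4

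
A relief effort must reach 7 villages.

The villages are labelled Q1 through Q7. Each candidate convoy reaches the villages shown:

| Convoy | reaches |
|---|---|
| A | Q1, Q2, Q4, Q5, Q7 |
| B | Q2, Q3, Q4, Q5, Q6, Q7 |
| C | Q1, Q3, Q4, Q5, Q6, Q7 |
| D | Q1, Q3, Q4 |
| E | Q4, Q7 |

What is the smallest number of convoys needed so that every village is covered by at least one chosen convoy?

2

Take {A, C}. Their union is {Q1, Q2, Q3, Q4, Q5, Q6, Q7}, which is all 7 villages.
No single convoy has all 7 villages (the largest, B, has 6), so 2 is optimal.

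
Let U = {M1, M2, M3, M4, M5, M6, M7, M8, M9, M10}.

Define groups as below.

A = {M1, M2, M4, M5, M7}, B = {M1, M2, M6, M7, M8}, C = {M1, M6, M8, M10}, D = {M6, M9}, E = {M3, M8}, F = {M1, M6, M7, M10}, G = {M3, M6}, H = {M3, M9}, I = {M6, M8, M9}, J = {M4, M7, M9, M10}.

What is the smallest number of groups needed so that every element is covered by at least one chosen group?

3

A and C and H together: A ∪ C ∪ H = {M1, M2, M3, M4, M5, M6, M7, M8, M9, M10} — every element is covered.
Only A contains M5, so A is forced; the remaining 5 elements need at least 2 more groups (each remaining group adds at most 3) — so at least 3 groups are needed, and 3 is optimal.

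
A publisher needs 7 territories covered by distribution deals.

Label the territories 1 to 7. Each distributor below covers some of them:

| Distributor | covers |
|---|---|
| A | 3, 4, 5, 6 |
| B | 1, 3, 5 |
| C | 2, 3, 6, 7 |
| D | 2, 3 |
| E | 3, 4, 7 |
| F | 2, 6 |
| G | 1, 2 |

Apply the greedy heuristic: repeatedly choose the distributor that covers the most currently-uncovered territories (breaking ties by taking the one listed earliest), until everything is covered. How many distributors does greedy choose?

3

Greedy: pick A (covers 4 new) → pick C (covers 2 new) → pick B (covers 1 new). Total picks: 3.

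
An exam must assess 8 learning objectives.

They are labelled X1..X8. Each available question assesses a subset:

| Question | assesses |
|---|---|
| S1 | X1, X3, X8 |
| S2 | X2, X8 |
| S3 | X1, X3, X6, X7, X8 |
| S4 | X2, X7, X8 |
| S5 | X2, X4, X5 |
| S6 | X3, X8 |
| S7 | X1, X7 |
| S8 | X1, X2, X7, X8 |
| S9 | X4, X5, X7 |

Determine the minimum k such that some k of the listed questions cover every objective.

2

Take {S3, S5}. Their union is {X1, X2, X3, X4, X5, X6, X7, X8}, which is all 8 objectives.
No single question has all 8 objectives (the largest, S3, has 5), so 2 is optimal.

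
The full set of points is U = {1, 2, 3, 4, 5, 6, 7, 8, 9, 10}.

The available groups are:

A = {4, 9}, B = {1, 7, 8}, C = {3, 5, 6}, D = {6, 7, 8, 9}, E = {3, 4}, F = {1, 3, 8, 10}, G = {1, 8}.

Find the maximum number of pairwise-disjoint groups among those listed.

A, C, G are pairwise disjoint (A={4,9}; C={3,5,6}; G={1,8}).
Every remaining group overlaps one of these, and no 4 of the listed groups are pairwise disjoint, so 3 is the maximum.

3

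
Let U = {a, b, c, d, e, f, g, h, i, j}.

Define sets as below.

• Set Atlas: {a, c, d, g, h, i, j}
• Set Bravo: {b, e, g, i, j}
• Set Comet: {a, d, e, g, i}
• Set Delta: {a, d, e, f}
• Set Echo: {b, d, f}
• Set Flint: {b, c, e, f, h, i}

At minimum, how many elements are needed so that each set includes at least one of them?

2

Take T = {d, i}. Each listed set contains at least one of these, so T is a hitting set of size 2.
No single element lies in every set, so at least 2 are needed and 2 is optimal.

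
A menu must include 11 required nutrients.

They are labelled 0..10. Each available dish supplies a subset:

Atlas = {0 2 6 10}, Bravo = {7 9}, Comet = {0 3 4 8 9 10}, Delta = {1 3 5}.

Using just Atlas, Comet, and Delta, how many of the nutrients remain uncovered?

1

Union of Atlas, Comet, Delta = {0, 1, 2, 3, 4, 5, 6, 8, 9, 10}.
Not covered: 7 — 1 nutrient.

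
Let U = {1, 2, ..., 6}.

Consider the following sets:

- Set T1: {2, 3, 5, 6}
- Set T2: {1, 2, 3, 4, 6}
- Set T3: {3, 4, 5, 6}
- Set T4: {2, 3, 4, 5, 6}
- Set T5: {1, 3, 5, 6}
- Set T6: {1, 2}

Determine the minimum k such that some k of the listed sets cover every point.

2

Take {T3, T6}. Their union is {1, 2, 3, 4, 5, 6}, which is all 6 points.
No single set has all 6 points (the largest, T2, has 5), so 2 is optimal.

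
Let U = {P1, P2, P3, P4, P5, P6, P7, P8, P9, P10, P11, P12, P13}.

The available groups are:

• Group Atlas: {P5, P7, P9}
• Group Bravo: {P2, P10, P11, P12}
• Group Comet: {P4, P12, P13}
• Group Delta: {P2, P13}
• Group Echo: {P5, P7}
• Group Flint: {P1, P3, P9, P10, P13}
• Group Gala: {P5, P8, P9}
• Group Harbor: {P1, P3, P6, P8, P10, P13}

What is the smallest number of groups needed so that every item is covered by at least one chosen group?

Take {Atlas, Bravo, Comet, Harbor}. Their union is {P1, P2, P3, P4, P5, P6, P7, P8, P9, P10, P11, P12, P13}, which is all 13 items.
Only Harbor contains P6, so Harbor is forced; the remaining 7 items need at least 3 more groups (each remaining group adds at most 3) — so at least 4 groups are needed, and 4 is optimal.

4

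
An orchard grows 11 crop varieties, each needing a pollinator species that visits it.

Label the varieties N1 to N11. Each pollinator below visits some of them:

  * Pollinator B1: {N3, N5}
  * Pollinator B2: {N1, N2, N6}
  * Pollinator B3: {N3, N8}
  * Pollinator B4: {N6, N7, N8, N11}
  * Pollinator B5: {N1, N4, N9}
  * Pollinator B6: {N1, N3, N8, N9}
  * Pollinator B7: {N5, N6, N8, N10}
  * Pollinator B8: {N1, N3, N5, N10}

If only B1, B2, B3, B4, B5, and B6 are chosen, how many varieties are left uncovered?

1

Union of B1, B2, B3, B4, B5, B6 = {N1, N2, N3, N4, N5, N6, N7, N8, N9, N11}.
Not covered: N10 — 1 variety.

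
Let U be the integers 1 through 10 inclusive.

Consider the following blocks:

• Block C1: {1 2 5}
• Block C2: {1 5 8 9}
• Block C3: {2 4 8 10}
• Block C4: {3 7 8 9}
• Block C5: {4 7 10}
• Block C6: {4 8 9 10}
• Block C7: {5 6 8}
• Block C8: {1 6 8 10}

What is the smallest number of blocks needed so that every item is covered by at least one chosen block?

4

C1 and C4 and C6 and C8 together: C1 ∪ C4 ∪ C6 ∪ C8 = {1, 2, 3, 4, 5, 6, 7, 8, 9, 10} — every item is covered.
No 3 of the 8 blocks cover everything (all 56 combinations miss at least one item), so 4 is optimal.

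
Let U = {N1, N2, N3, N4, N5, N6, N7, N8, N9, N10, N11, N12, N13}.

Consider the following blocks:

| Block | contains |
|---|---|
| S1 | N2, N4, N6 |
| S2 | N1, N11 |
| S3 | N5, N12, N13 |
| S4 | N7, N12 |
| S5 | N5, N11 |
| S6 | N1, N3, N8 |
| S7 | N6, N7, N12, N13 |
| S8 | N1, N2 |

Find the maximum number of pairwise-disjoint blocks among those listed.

S1, S4, S5, S6 are pairwise disjoint (S1={N2,N4,N6}; S4={N7,N12}; S5={N5,N11}; S6={N1,N3,N8}).
Every remaining block overlaps one of these, and no 5 of the listed blocks are pairwise disjoint, so 4 is the maximum.

4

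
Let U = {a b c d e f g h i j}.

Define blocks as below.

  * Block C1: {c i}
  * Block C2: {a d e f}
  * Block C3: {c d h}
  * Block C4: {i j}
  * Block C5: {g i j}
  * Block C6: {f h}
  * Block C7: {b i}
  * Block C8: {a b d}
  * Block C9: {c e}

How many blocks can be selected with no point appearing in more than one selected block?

C4, C6, C8, C9 are pairwise disjoint (C4={i,j}; C6={f,h}; C8={a,b,d}; C9={c,e}).
Every remaining block overlaps one of these, and no 5 of the listed blocks are pairwise disjoint, so 4 is the maximum.

4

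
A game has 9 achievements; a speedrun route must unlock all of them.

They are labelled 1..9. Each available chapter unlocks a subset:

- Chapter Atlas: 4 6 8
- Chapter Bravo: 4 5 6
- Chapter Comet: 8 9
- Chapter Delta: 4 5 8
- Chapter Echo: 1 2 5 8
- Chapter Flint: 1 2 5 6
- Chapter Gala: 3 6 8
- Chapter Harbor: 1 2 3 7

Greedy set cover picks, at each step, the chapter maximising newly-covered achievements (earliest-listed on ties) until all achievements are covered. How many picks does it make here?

Greedy: pick Echo (covers 4 new) → pick Atlas (covers 2 new) → pick Harbor (covers 2 new) → pick Comet (covers 1 new). Total picks: 4.
(The true minimum cover uses only 3 chapters, so greedy is not optimal here.)

4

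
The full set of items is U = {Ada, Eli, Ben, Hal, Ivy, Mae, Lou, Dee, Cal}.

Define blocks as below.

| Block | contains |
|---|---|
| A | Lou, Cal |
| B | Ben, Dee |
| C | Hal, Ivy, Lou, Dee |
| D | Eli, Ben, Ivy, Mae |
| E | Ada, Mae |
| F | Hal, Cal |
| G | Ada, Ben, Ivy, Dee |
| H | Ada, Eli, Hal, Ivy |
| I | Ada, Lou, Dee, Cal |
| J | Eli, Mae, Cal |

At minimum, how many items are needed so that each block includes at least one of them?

Take T = {Ben, Ivy, Mae, Cal}. Each listed block contains at least one of these, so T is a hitting set of size 4.
No choice of 3 items meets every block, so 4 is the minimum.

4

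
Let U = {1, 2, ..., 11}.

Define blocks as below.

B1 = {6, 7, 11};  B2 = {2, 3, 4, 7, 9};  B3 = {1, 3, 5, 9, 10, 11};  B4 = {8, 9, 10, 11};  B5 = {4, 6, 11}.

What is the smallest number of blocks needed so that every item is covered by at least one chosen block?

Take {B2, B3, B4, B5}. Their union is {1, 2, 3, 4, 5, 6, 7, 8, 9, 10, 11}, which is all 11 items.
No 3 of the 5 blocks cover everything (all 10 combinations miss at least one item), so 4 is optimal.

4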